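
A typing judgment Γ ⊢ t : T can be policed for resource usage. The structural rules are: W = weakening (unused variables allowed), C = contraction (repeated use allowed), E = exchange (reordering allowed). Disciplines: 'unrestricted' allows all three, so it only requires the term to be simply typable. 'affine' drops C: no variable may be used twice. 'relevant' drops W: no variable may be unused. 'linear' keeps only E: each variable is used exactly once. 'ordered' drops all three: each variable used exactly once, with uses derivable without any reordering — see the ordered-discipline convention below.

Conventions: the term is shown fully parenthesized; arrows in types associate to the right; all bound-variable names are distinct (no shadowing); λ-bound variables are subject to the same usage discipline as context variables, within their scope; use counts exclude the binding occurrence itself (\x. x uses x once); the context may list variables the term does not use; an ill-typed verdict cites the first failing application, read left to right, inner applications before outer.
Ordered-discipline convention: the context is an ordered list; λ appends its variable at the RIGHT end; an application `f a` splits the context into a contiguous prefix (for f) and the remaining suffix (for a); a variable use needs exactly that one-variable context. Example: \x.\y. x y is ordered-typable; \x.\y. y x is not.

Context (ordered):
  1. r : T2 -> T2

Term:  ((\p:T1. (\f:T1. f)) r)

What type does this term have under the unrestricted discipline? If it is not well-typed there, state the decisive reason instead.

not well-typed under unrestricted — not simply typable
variable uses: r ×1; p [bound] ×0; f [bound] ×1
order of uses: f, r
typing: ill-typed: an application expects T1 but receives T2 -> T2
across the five disciplines: ordered ✗ · linear ✗ · affine ✗ · relevant ✗ · unrestricted ✗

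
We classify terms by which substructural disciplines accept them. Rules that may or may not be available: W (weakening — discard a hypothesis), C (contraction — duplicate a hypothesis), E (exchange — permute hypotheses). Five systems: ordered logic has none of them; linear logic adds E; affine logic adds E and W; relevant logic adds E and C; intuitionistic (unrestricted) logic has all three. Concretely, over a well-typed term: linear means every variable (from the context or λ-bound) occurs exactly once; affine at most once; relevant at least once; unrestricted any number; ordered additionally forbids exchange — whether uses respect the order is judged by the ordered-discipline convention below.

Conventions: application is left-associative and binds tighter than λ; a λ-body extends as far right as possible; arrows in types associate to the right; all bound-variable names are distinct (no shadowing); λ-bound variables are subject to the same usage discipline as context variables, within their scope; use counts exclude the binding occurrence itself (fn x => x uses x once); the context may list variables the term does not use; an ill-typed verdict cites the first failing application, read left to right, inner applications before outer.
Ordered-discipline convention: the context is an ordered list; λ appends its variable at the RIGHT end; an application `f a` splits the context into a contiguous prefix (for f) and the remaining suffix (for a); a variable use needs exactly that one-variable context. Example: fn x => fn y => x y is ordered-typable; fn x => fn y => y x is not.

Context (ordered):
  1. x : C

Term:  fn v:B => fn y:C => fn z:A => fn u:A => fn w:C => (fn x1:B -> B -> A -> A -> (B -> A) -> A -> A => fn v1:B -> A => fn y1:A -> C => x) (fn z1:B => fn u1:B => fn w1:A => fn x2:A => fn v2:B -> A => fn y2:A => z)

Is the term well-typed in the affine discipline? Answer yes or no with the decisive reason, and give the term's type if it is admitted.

yes — x, v, y, z, u, w, x1, v1, y1, z1, u1, w1, x2, v2, y2: no repeats, contraction unneeded; term : B -> C -> A -> A -> C -> (B -> A) -> (A -> C) -> C
use counts: x=1, v (λ-bound)=0, y (λ-bound)=0, z (λ-bound)=1, u (λ-bound)=0, w (λ-bound)=0, x1 (λ-bound)=0, v1 (λ-bound)=0, y1 (λ-bound)=0, z1 (λ-bound)=0, u1 (λ-bound)=0, w1 (λ-bound)=0, x2 (λ-bound)=0, v2 (λ-bound)=0, y2 (λ-bound)=0
uses in reading order: x, z
typing: well-typed at B -> C -> A -> A -> C -> (B -> A) -> (A -> C) -> C
summary: ordered ✗ · linear ✗ · affine ✓ · relevant ✗ · unrestricted ✓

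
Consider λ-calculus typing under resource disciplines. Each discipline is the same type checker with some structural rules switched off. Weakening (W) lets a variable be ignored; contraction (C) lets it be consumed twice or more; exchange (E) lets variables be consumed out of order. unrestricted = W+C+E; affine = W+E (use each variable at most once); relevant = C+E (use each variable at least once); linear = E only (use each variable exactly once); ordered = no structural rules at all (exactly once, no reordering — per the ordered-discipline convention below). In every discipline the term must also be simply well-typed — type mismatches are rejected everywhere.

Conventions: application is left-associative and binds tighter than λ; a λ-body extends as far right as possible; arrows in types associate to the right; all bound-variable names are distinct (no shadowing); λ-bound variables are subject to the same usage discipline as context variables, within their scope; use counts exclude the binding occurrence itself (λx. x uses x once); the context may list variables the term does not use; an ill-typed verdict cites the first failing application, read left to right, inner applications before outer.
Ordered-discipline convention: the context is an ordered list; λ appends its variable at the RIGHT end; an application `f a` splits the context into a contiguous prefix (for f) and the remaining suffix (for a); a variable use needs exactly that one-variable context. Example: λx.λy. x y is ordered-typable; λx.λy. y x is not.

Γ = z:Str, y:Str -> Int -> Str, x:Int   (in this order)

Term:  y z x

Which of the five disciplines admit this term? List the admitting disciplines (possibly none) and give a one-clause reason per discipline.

admitted by: linear, affine, relevant, unrestricted
counts: z ×1; y ×1; x ×1
uses in reading order: y, z, x
typing: well-typed — term : Str
ordered: ✗ — use order y, z, x needs exchange
linear: ✓ — each of z, y, x used exactly once
affine: ✓ — none of z, y, x used more than once
relevant: ✓ — z, y, x: all used, weakening unneeded
unrestricted: ✓ — well-typed at Str; no restrictions here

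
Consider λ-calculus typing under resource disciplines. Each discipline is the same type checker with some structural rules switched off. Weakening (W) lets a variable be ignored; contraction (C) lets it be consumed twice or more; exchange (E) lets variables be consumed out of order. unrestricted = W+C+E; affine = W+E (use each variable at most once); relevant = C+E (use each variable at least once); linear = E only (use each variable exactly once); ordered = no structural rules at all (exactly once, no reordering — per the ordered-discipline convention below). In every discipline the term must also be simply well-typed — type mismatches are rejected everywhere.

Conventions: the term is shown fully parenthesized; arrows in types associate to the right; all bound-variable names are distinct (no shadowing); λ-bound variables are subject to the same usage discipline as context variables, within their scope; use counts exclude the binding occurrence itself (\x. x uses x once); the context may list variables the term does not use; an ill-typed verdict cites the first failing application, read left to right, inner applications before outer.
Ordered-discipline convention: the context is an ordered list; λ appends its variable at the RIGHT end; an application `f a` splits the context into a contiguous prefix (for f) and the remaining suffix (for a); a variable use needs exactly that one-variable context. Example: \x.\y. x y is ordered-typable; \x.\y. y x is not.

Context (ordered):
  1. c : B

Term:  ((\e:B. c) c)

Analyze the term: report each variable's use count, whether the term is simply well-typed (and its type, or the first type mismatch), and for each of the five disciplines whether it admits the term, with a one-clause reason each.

usage: c=2; e [bound]=0
left-to-right use order: c, c
typing: the term checks, with type B
ordered ✗ (c ×2 used more than once (contraction); e left unused)
linear ✗ (c ×2 used more than once (contraction); e left unused)
affine ✗ (c ×2 used more than once (contraction))
relevant ✗ (e left unused)
unrestricted ✓ (well-typed at B; no restrictions here)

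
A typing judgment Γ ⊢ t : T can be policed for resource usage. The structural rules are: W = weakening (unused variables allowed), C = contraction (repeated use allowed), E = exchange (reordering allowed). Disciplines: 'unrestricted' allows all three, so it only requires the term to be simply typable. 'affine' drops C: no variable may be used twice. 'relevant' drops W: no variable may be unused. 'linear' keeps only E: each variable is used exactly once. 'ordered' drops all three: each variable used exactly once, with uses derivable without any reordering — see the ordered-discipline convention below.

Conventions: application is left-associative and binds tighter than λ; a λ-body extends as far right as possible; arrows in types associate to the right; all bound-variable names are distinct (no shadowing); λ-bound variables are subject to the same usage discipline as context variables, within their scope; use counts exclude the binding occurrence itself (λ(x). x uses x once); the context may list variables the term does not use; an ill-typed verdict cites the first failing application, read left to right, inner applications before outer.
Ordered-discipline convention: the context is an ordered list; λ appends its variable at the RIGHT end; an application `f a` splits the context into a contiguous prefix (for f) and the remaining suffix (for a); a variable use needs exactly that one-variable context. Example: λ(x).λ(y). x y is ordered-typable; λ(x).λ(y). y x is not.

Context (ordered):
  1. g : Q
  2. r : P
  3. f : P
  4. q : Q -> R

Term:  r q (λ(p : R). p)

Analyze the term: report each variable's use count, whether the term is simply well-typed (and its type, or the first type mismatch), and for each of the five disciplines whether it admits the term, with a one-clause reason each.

use counts: g=0, r=1, f=0, q=1, p (bound)=1
uses in reading order: r, q, p
typing: ill-typed: non-function type P applied to an argument
ordered ✗ (not simply typable)
linear ✗ (fails simple typing)
affine ✗ (a type mismatch blocks all five)
relevant ✗ (the type mismatch rejects it)
unrestricted ✗ (not simply typable)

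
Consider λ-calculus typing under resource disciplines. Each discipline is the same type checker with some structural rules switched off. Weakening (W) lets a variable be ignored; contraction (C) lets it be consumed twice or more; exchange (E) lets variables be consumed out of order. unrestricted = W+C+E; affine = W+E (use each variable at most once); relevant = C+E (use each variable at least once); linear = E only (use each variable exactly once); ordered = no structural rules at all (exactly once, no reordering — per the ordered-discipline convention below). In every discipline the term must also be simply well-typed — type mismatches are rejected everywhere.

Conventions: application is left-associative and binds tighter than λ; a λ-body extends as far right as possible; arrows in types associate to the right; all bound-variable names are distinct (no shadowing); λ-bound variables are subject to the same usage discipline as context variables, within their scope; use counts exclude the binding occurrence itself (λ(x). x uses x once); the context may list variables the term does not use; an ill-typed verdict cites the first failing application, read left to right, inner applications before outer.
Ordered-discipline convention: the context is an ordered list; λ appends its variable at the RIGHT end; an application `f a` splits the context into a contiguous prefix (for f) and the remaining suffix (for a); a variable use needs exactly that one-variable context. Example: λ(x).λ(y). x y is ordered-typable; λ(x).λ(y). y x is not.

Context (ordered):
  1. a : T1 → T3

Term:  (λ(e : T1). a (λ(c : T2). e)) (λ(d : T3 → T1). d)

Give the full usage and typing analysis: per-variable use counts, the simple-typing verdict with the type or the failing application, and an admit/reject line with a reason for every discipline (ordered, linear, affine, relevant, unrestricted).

variable uses: a: 1×, e (bound): 1×, c (bound): 0×, d (bound): 1×
left-to-right use order: a, e, d
typing: ill-typed: an application expects T1 but receives T2 → T1
ordered: ✗ — not simply typable
linear: ✗ — fails simple typing
affine: ✗ — a type mismatch blocks all five
relevant: ✗ — the type mismatch rejects it
unrestricted: ✗ — not simply typable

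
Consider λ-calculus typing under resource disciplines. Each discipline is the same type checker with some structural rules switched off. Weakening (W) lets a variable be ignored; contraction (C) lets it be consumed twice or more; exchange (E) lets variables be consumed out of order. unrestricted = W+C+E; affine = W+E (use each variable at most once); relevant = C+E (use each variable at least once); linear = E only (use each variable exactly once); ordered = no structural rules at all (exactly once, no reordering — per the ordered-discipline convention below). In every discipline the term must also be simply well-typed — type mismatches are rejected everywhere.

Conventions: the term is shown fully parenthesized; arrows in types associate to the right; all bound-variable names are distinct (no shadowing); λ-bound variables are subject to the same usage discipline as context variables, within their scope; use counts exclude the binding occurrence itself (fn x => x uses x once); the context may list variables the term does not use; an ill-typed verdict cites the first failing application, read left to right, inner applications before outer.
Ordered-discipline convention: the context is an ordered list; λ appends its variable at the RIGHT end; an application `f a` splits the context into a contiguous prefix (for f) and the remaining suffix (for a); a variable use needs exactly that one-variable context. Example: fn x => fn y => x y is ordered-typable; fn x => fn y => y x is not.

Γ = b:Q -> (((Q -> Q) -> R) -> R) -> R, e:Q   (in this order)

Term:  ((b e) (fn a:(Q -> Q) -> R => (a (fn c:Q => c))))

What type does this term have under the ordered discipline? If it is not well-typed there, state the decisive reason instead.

term : R
usage: b: 1×, e: 1×, a (bound): 1×, c (bound): 1×
uses in reading order: b, e, a, c
typing: the term checks, with type R
all disciplines: ordered ✓ · linear ✓ · affine ✓ · relevant ✓ · unrestricted ✓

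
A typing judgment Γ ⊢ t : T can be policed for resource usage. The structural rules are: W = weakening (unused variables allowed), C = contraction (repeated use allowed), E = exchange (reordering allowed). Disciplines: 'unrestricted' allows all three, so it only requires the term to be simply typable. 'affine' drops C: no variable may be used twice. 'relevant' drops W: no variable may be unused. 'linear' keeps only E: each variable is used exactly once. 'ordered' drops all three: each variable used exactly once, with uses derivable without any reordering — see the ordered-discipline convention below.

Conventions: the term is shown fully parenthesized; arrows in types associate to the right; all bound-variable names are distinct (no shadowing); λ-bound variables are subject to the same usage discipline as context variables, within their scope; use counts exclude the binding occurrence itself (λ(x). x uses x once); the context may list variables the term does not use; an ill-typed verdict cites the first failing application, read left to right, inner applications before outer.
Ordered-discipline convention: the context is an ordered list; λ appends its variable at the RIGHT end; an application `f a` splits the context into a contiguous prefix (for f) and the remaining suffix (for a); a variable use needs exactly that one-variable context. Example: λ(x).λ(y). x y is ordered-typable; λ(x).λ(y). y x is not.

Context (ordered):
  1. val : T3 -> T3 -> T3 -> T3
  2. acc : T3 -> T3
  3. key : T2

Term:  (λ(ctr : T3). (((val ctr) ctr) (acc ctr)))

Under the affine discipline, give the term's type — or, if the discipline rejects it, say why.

not well-typed under affine — needs contraction — ctr ×3
counts: val ×1, acc ×1, key ×0, ctr (λ-bound) ×3
order of uses: val, ctr, ctr, acc, ctr
typing: the term checks, with type T3 -> T3
per-discipline verdicts: ordered ✗ | linear ✗ | affine ✗ | relevant ✗ | unrestricted ✓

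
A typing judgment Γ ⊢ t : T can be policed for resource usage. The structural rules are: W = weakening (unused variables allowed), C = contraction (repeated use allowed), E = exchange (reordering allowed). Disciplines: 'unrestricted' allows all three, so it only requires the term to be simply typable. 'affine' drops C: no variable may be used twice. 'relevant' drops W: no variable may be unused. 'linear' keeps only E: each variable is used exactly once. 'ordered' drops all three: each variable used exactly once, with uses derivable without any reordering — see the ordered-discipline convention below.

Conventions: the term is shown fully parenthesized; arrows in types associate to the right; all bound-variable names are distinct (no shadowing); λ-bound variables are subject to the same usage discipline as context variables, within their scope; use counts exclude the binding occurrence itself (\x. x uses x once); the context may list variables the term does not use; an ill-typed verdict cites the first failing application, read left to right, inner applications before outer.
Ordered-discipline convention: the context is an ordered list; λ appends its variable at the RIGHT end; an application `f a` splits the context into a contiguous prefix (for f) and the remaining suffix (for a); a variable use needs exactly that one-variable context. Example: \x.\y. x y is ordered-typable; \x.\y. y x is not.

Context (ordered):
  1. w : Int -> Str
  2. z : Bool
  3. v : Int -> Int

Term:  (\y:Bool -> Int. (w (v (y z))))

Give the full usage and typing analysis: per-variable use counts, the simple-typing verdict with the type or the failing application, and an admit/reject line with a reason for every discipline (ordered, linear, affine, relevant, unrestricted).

usage: w ×1; z ×1; v ×1; y [bound] ×1
uses in reading order: w, v, y, z
typing: well-typed — term : (Bool -> Int) -> Str
ordered: ✗ — no ordered split (uses run w, v, y, z)
linear: ✓ — w, z, v, y: one use apiece
affine: ✓ — no duplicate uses among w, z, v, y
relevant: ✓ — at least one use each (w, z, v, y)
unrestricted: ✓ — simply typable at (Bool -> Int) -> Str; W, C, E all held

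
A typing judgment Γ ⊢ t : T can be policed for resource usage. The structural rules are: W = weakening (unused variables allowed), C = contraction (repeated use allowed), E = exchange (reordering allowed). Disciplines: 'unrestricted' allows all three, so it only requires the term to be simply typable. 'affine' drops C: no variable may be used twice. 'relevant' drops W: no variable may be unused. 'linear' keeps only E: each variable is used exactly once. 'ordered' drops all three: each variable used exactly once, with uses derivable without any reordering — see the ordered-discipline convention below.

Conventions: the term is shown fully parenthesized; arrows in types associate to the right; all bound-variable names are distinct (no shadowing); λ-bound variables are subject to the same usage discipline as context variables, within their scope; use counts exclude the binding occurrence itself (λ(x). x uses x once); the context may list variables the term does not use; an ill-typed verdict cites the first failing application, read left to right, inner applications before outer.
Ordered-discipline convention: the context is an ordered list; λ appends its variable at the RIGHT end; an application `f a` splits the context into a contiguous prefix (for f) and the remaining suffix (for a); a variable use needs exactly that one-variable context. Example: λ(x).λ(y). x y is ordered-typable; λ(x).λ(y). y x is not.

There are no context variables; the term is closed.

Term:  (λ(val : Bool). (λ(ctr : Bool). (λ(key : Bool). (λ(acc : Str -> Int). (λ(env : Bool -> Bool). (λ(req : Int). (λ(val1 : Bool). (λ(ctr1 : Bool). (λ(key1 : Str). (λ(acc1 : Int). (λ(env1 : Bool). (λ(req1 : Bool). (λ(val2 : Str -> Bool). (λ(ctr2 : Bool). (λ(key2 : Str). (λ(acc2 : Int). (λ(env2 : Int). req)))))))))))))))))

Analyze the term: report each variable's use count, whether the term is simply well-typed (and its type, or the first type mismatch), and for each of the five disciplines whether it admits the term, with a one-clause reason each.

variable uses: val [bound]: 0×, ctr [bound]: 0×, key [bound]: 0×, acc [bound]: 0×, env [bound]: 0×, req [bound]: 1×, val1 [bound]: 0×, ctr1 [bound]: 0×, key1 [bound]: 0×, acc1 [bound]: 0×, env1 [bound]: 0×, req1 [bound]: 0×, val2 [bound]: 0×, ctr2 [bound]: 0×, key2 [bound]: 0×, acc2 [bound]: 0×, env2 [bound]: 0×
uses in reading order: req
typing: well-typed at Bool -> Bool -> Bool -> (Str -> Int) -> (Bool -> Bool) -> Int -> Bool -> Bool -> Str -> Int -> Bool -> Bool -> (Str -> Bool) -> Bool -> Str -> Int -> Int -> Int
ordered: ✗, needs weakening: val, ctr, key, acc, env, val1, ctr1, key1, acc1, env1, req1, val2, ctr2, key2, acc2, env2 unused
linear: ✗, needs weakening: val, ctr, key, acc, env, val1, ctr1, key1, acc1, env1, req1, val2, ctr2, key2, acc2, env2 unused
affine: ✓, no duplicate uses among val, ctr, key, acc, env, req, val1, ctr1, key1, acc1, env1, req1, val2, ctr2, key2, acc2, env2
relevant: ✗, needs weakening: val, ctr, key, acc, env, val1, ctr1, key1, acc1, env1, req1, val2, ctr2, key2, acc2, env2 unused
unrestricted: ✓, type-checks (Bool -> Bool -> Bool -> (Str -> Int) -> (Bool -> Bool) -> Int -> Bool -> Bool -> Str -> Int -> Bool -> Bool -> (Str -> Bool) -> Bool -> Str -> Int -> Int -> Int) and nothing is barred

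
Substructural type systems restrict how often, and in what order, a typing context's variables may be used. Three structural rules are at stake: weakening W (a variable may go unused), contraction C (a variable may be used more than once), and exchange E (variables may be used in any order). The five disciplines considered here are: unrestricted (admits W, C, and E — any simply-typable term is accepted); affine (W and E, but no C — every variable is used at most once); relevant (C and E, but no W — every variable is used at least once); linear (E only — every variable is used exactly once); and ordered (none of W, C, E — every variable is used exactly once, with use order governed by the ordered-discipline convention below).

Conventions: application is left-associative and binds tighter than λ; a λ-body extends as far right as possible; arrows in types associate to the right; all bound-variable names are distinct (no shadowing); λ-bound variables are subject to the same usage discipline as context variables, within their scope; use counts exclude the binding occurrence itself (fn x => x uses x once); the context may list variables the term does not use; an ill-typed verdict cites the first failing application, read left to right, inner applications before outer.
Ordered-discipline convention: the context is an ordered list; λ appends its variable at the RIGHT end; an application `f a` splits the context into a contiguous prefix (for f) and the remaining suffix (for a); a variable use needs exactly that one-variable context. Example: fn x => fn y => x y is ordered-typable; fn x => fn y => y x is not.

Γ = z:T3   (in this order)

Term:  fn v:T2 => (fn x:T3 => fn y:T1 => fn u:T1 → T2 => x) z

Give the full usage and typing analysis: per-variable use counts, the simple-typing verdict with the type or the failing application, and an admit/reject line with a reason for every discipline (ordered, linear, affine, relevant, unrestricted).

counts: z: 1×, v (λ-bound): 0×, x (λ-bound): 1×, y (λ-bound): 0×, u (λ-bound): 0×
left-to-right use order: x, z
typing: well-typed — term : T2 → T1 → (T1 → T2) → T3
ordered ✗ (needs weakening: v, y, u unused)
linear ✗ (needs weakening: v, y, u unused)
affine ✓ (no duplicate uses among z, v, x, y, u)
relevant ✗ (needs weakening: v, y, u unused)
unrestricted ✓ (typability at T2 → T1 → (T1 → T2) → T3 is all that's needed)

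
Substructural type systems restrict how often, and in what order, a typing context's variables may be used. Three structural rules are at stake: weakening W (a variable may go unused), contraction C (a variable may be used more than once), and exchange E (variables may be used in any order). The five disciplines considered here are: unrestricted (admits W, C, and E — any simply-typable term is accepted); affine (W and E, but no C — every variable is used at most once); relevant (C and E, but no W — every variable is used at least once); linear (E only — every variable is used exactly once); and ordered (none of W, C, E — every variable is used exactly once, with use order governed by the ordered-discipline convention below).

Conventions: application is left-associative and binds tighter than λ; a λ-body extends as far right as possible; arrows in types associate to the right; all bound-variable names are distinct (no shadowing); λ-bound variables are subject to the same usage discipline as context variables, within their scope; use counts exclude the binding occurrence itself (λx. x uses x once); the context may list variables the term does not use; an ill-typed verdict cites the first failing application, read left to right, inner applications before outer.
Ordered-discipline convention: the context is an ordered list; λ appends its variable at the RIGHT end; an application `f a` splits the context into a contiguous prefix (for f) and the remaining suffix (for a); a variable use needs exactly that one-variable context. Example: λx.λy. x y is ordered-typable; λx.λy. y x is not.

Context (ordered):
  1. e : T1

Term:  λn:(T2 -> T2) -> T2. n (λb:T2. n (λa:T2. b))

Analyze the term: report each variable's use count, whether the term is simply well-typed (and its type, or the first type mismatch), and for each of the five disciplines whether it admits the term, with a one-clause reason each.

counts: e: 0×; n [bound]: 2×; b [bound]: 1×; a [bound]: 0×
use order (left to right): n, n, b
typing: the term checks, with type ((T2 -> T2) -> T2) -> T2
ordered: ✗, repeated use of n ×2; needs weakening: e, a unused
linear: ✗, repeated use of n ×2; needs weakening: e, a unused
affine: ✗, repeated use of n ×2
relevant: ✗, needs weakening: e, a unused
unrestricted: ✓, simply typable at ((T2 -> T2) -> T2) -> T2; W, C, E all held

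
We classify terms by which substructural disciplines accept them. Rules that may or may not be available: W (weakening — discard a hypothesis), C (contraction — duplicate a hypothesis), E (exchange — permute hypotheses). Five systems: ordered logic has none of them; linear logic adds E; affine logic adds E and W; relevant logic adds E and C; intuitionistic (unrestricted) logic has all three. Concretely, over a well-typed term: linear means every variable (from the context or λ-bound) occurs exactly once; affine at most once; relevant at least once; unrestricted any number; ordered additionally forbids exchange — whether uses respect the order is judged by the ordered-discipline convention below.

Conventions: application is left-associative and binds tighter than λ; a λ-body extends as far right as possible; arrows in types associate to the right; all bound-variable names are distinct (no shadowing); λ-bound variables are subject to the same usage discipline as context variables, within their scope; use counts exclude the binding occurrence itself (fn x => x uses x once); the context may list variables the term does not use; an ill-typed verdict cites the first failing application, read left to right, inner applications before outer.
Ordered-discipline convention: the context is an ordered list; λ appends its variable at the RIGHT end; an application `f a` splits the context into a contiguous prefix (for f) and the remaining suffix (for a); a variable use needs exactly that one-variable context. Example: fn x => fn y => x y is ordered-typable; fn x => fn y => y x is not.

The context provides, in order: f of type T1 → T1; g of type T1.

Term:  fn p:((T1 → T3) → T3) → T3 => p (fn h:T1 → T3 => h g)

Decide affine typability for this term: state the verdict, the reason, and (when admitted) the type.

yes — no duplicate uses among f, g, p, h; term : (((T1 → T3) → T3) → T3) → T3
counts: f=0; g=1; p [bound]=1; h [bound]=1
left-to-right use order: p, h, g
typing: the term checks, with type (((T1 → T3) → T3) → T3) → T3
per-discipline verdicts: ordered ✗; linear ✗; affine ✓; relevant ✗; unrestricted ✓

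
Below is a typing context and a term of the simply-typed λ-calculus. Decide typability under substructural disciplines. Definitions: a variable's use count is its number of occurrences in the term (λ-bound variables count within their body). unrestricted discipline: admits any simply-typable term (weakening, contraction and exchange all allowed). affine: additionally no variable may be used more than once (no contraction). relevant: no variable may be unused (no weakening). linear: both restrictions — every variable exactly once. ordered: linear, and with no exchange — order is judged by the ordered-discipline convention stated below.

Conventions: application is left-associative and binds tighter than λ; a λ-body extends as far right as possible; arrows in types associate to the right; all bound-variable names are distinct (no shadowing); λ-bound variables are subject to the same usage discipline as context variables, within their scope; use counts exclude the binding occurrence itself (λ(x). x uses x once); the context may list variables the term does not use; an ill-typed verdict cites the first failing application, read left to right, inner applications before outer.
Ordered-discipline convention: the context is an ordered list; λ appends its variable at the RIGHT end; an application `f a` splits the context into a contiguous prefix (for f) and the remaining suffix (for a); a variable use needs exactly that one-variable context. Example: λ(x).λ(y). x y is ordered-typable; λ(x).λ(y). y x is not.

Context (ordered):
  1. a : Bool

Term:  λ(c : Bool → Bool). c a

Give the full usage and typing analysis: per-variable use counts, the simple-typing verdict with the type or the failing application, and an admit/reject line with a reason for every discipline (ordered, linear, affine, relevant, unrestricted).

variable uses: a ×1; c (bound) ×1
left-to-right use order: c, a
typing: ✓ — (Bool → Bool) → Bool
ordered: ✗, needs exchange: uses follow c, a
linear: ✓, single use per variable (a, c)
affine: ✓, a, c: no repeats, contraction unneeded
relevant: ✓, none of a, c goes unused
unrestricted: ✓, typability at (Bool → Bool) → Bool is all that's needed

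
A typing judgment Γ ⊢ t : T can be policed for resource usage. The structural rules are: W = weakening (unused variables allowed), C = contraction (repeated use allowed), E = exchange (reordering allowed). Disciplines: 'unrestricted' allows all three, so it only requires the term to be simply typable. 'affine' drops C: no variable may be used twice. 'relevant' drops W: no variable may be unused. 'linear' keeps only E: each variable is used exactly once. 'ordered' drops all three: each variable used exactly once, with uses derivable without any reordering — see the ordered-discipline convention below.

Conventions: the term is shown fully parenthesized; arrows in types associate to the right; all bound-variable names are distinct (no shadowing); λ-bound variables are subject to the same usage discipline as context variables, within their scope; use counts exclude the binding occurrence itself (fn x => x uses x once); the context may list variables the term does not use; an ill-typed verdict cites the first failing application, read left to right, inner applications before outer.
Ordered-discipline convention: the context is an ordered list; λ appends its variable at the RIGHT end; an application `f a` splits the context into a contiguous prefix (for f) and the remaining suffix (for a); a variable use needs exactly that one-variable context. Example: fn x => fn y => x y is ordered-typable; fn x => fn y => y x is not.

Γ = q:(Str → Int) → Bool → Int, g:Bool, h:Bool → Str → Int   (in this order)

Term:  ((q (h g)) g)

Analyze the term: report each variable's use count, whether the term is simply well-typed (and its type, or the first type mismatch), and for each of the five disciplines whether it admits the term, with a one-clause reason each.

variable uses: q: 1, g: 2, h: 1
uses in reading order: q, h, g, g
typing: ✓ — Int
ordered ✗ (repeated use of g ×2)
linear ✗ (repeated use of g ×2)
affine ✗ (repeated use of g ×2)
relevant ✓ (none of q, g, h goes unused)
unrestricted ✓ (simply typable at Int; W, C, E all held)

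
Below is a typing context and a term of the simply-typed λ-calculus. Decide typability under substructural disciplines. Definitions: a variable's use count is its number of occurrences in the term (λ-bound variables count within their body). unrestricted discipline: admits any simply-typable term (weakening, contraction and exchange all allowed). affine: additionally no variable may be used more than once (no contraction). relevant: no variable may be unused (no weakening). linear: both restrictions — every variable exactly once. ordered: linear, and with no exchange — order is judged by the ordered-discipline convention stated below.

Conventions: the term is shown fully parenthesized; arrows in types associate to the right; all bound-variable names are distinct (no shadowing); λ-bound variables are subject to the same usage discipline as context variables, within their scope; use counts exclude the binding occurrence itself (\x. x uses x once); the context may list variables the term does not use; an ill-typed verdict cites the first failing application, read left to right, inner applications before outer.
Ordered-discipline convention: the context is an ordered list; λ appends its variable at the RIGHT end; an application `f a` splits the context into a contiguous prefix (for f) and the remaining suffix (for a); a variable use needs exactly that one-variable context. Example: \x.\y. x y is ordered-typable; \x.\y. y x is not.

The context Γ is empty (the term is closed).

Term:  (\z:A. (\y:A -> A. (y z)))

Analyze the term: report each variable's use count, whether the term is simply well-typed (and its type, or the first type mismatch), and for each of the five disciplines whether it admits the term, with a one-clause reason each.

counts: z (λ-bound)=1, y (λ-bound)=1
uses in reading order: y, z
typing: ✓ — A -> (A -> A) -> A
ordered: ✗ — use order y, z needs exchange
linear: ✓ — z, y: one use apiece
affine: ✓ — z, y: no repeats, contraction unneeded
relevant: ✓ — none of z, y goes unused
unrestricted: ✓ — type-checks (A -> (A -> A) -> A) and nothing is barred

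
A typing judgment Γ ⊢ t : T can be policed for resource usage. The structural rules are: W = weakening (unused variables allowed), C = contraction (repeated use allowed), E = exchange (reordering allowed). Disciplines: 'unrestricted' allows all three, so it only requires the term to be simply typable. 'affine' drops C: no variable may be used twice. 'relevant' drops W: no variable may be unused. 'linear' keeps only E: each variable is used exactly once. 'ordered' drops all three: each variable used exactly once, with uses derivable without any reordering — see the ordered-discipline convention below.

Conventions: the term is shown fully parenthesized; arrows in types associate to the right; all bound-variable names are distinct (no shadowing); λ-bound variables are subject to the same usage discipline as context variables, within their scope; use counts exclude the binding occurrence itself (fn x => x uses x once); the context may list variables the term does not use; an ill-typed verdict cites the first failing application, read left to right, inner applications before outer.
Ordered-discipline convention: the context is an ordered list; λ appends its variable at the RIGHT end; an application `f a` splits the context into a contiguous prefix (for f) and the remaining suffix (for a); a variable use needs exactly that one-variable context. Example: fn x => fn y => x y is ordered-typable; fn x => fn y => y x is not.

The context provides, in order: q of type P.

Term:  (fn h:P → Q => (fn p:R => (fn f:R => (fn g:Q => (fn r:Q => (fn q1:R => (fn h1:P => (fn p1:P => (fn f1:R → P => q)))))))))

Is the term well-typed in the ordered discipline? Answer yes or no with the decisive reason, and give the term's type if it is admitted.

no — h, p, f, g, r, q1, h1, p1, f1 left unused
variable uses: q: 1; h (λ-bound): 0; p (λ-bound): 0; f (λ-bound): 0; g (λ-bound): 0; r (λ-bound): 0; q1 (λ-bound): 0; h1 (λ-bound): 0; p1 (λ-bound): 0; f1 (λ-bound): 0
order of uses: q
typing: the term checks, with type (P → Q) → R → R → Q → Q → R → P → P → (R → P) → P
across the five disciplines: ordered ✗; linear ✗; affine ✓; relevant ✗; unrestricted ✓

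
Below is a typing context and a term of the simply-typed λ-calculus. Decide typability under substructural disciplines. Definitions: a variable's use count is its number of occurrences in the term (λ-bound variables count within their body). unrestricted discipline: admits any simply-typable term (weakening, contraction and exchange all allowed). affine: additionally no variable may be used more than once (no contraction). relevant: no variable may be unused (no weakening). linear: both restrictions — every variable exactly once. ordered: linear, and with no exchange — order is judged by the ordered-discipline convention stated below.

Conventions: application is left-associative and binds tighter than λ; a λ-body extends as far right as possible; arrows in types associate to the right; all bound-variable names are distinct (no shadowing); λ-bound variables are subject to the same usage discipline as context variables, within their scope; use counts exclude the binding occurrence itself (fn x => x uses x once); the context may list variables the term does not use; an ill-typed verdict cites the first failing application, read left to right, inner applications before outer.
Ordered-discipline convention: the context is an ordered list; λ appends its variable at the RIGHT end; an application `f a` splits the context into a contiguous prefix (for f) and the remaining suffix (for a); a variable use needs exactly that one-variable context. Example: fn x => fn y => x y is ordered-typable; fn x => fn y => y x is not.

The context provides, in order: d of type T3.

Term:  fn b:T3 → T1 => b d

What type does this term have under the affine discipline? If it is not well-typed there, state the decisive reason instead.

term : (T3 → T1) → T1
variable uses: d: 1; b (bound): 1
uses in reading order: b, d
typing: ✓ — (T3 → T1) → T1
per-discipline verdicts: ordered ✗, linear ✓, affine ✓, relevant ✓, unrestricted ✓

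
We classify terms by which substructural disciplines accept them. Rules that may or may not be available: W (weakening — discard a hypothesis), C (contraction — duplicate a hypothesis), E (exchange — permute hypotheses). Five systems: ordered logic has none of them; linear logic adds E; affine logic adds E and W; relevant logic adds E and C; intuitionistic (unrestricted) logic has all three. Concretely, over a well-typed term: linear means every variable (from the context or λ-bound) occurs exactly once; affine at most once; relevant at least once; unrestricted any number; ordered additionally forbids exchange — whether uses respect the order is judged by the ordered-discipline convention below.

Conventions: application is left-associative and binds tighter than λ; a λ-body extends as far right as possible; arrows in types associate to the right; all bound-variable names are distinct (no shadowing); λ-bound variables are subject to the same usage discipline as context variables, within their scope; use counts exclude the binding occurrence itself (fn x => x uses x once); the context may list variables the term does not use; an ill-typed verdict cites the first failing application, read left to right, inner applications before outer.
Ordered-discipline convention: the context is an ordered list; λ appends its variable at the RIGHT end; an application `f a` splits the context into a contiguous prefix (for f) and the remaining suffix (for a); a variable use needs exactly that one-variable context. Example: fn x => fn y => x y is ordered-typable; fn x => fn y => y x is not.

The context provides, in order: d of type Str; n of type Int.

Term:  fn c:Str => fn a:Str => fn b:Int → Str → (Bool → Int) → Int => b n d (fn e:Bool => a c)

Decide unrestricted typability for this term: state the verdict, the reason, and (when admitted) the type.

no — a type mismatch blocks all five
usage: d: 1×; n: 1×; c (bound): 1×; a (bound): 1×; b (bound): 1×; e (bound): 0×
uses in reading order: b, n, d, a, c
typing: ill-typed: non-arrow in function slot: Str
per-discipline verdicts: ordered ✗, linear ✗, affine ✗, relevant ✗, unrestricted ✗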